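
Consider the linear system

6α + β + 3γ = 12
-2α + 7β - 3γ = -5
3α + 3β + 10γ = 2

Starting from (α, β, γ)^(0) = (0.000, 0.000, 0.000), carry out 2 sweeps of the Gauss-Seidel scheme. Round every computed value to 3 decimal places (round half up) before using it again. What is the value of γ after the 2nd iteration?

-0.389

Iteration 1:
  α = (12 - (1)·0.000 - (3)·0.000) / (6) = 2.000
  β = (-5 - (-2)·2.000 - (-3)·0.000) / (7) = -0.143
  γ = (2 - (3)·2.000 - (3)·-0.143) / (10) = -0.357
Iteration 2:
  α = (12 - (1)·-0.143 - (3)·-0.357) / (6) = 2.202
  β = (-5 - (-2)·2.202 - (-3)·-0.357) / (7) = -0.238
  γ = (2 - (3)·2.202 - (3)·-0.238) / (10) = -0.389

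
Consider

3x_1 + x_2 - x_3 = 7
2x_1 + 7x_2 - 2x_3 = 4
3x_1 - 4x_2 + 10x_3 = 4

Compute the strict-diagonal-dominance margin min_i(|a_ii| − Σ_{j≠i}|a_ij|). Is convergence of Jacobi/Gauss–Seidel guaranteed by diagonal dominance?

1

row 1: |3| − (1+1) = 1
row 2: |7| − (2+2) = 3
row 3: |10| − (3+4) = 3
minimum over rows = 1 → strictly diagonally dominant (convergence guaranteed)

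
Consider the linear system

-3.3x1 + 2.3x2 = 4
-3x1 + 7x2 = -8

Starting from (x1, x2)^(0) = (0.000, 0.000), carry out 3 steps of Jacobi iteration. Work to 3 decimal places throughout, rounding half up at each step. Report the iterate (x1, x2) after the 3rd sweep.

Iteration 1:
  x1 = (4 - (2.3)·0.000) / (-3.3) = -1.212
  x2 = (-8 - (-3)·0.000) / (7) = -1.143
Iteration 2:
  x1 = (4 - (2.3)·-1.143) / (-3.3) = -2.009
  x2 = (-8 - (-3)·-1.212) / (7) = -1.662
Iteration 3:
  x1 = (4 - (2.3)·-1.662) / (-3.3) = -2.370
  x2 = (-8 - (-3)·-2.009) / (7) = -2.004

(-2.370, -2.004)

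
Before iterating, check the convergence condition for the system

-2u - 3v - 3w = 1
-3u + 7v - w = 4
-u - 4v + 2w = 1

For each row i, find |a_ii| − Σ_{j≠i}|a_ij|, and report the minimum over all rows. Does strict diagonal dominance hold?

-4

row 1: |-2| − (3+3) = -4
row 2: |7| − (3+1) = 3
row 3: |2| − (1+4) = -3
minimum over rows = -4 → not strictly diagonally dominant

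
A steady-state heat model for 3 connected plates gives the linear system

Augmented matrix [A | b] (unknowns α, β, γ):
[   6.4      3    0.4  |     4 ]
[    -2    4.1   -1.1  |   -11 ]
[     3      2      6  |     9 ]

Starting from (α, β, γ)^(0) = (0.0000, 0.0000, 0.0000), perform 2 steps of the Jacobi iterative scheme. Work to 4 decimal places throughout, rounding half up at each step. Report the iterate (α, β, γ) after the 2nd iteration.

(1.7889, -1.9756, 2.0818)

Iteration 1:
  α = (4 - (3)·0.0000 - (0.4)·0.0000) / (6.4) = 0.6250
  β = (-11 - (-2)·0.0000 - (-1.1)·0.0000) / (4.1) = -2.6829
  γ = (9 - (3)·0.0000 - (2)·0.0000) / (6) = 1.5000
Iteration 2:
  α = (4 - (3)·-2.6829 - (0.4)·1.5000) / (6.4) = 1.7889
  β = (-11 - (-2)·0.6250 - (-1.1)·1.5000) / (4.1) = -1.9756
  γ = (9 - (3)·0.6250 - (2)·-2.6829) / (6) = 2.0818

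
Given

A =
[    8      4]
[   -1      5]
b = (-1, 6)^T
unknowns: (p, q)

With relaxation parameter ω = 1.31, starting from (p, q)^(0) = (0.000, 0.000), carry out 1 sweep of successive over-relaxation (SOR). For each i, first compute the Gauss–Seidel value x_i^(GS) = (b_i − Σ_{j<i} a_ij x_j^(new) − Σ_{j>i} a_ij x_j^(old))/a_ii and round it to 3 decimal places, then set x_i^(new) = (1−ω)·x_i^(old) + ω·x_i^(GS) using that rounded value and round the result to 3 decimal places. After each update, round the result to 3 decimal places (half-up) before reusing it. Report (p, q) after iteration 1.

(-0.164, 1.529)

Iteration 1:
  p: GS value = (-1 - (4)·0.000) / (8) = -0.125;  p ← (1−ω)·0.000 + ω·-0.125 = -0.164
  q: GS value = (6 - (-1)·-0.164) / (5) = 1.167;  q ← (1−ω)·0.000 + ω·1.167 = 1.529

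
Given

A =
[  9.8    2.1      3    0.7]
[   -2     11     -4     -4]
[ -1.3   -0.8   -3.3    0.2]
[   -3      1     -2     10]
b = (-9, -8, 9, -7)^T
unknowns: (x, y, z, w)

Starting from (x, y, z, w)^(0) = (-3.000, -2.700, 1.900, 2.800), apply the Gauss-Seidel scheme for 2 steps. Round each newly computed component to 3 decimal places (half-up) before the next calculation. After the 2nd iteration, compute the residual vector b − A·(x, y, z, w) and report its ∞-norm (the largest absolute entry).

5.470

Iteration 1:
  x = (-9 - (2.1)·-2.700 - (3)·1.900 - (0.7)·2.800) / (9.8) = -1.121
  y = (-8 - (-2)·-1.121 - (-4)·1.900 - (-4)·2.800) / (11) = 0.778
  z = (9 - (-1.3)·-1.121 - (-0.8)·0.778 - (0.2)·2.800) / (-3.3) = -2.305
  w = (-7 - (-3)·-1.121 - (1)·0.778 - (-2)·-2.305) / (10) = -1.575
Iteration 2:
  x = (-9 - (2.1)·0.778 - (3)·-2.305 - (0.7)·-1.575) / (9.8) = -0.267
  y = (-8 - (-2)·-0.267 - (-4)·-2.305 - (-4)·-1.575) / (11) = -2.187
  z = (9 - (-1.3)·-0.267 - (-0.8)·-2.187 - (0.2)·-1.575) / (-3.3) = -2.187
  w = (-7 - (-3)·-0.267 - (1)·-2.187 - (-2)·-2.187) / (10) = -0.999
Residual b − A·x = (5.470, 2.779, -0.114, 0.002); ∞-norm = 5.470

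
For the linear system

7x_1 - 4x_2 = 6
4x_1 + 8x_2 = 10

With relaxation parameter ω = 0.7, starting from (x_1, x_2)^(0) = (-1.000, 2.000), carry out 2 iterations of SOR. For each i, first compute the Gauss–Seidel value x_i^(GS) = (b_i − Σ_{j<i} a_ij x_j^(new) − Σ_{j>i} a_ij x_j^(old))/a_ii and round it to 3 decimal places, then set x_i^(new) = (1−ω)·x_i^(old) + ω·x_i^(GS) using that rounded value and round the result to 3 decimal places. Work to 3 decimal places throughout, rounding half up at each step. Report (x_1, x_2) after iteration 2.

Iteration 1:
  x_1: GS value = (6 - (-4)·2.000) / (7) = 2.000;  x_1 ← (1−ω)·-1.000 + ω·2.000 = 1.100
  x_2: GS value = (10 - (4)·1.100) / (8) = 0.700;  x_2 ← (1−ω)·2.000 + ω·0.700 = 1.090
Iteration 2:
  x_1: GS value = (6 - (-4)·1.090) / (7) = 1.480;  x_1 ← (1−ω)·1.100 + ω·1.480 = 1.366
  x_2: GS value = (10 - (4)·1.366) / (8) = 0.567;  x_2 ← (1−ω)·1.090 + ω·0.567 = 0.724

(1.366, 0.724)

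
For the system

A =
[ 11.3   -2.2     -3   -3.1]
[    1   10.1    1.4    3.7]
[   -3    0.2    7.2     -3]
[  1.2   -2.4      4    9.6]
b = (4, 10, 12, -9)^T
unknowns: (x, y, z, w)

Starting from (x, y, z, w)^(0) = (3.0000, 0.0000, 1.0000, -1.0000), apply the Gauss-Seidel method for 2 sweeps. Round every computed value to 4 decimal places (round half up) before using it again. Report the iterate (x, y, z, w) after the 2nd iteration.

Iteration 1:
  x = (4 - (-2.2)·0.0000 - (-3)·1.0000 - (-3.1)·-1.0000) / (11.3) = 0.3451
  y = (10 - (1)·0.3451 - (1.4)·1.0000 - (3.7)·-1.0000) / (10.1) = 1.1837
  z = (12 - (-3)·0.3451 - (0.2)·1.1837 - (-3)·-1.0000) / (7.2) = 1.3609
  w = (-9 - (1.2)·0.3451 - (-2.4)·1.1837 - (4)·1.3609) / (9.6) = -1.2518
Iteration 2:
  x = (4 - (-2.2)·1.1837 - (-3)·1.3609 - (-3.1)·-1.2518) / (11.3) = 0.6023
  y = (10 - (1)·0.6023 - (1.4)·1.3609 - (3.7)·-1.2518) / (10.1) = 1.2004
  z = (12 - (-3)·0.6023 - (0.2)·1.2004 - (-3)·-1.2518) / (7.2) = 1.3627
  w = (-9 - (1.2)·0.6023 - (-2.4)·1.2004 - (4)·1.3627) / (9.6) = -1.2805

(0.6023, 1.2004, 1.3627, -1.2805)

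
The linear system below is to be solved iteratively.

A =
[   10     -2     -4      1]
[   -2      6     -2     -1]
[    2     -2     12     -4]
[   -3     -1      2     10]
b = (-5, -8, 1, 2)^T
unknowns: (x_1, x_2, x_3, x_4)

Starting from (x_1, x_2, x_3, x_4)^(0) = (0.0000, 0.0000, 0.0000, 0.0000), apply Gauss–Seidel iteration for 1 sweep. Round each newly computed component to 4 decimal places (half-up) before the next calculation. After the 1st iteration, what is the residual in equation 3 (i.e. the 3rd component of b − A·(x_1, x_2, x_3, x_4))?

Iteration 1:
  x_1 = (-5 - (-2)·0.0000 - (-4)·0.0000 - (1)·0.0000) / (10) = -0.5000
  x_2 = (-8 - (-2)·-0.5000 - (-2)·0.0000 - (-1)·0.0000) / (6) = -1.5000
  x_3 = (1 - (2)·-0.5000 - (-2)·-1.5000 - (-4)·0.0000) / (12) = -0.0833
  x_4 = (2 - (-3)·-0.5000 - (-1)·-1.5000 - (2)·-0.0833) / (10) = -0.0833
Residual b − A·x = (-3.2499, -0.2499, -0.3336, -0.0004)

-0.3336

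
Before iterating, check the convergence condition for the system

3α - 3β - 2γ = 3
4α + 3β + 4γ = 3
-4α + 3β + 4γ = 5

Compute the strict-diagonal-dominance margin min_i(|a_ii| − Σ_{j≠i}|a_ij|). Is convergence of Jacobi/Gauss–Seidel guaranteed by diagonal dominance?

row 1: |3| − (3+2) = -2
row 2: |3| − (4+4) = -5
row 3: |4| − (4+3) = -3
minimum over rows = -5 → not strictly diagonally dominant

-5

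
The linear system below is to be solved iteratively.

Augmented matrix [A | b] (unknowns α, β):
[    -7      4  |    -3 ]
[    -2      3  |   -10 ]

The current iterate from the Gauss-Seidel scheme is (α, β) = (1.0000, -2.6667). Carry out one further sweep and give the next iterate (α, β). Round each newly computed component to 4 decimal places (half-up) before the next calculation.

One sweep:
  α = (-3 - (4)·-2.6667) / (-7) = -1.0953
  β = (-10 - (-2)·-1.0953) / (3) = -4.0635

(-1.0953, -4.0635)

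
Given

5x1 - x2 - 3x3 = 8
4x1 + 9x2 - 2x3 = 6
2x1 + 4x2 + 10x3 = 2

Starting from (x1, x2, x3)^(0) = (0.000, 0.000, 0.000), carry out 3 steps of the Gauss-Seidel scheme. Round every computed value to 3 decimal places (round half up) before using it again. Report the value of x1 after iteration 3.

1.538

Iteration 1:
  x1 = (8 - (-1)·0.000 - (-3)·0.000) / (5) = 1.600
  x2 = (6 - (4)·1.600 - (-2)·0.000) / (9) = -0.044
  x3 = (2 - (2)·1.600 - (4)·-0.044) / (10) = -0.102
Iteration 2:
  x1 = (8 - (-1)·-0.044 - (-3)·-0.102) / (5) = 1.530
  x2 = (6 - (4)·1.530 - (-2)·-0.102) / (9) = -0.036
  x3 = (2 - (2)·1.530 - (4)·-0.036) / (10) = -0.092
Iteration 3:
  x1 = (8 - (-1)·-0.036 - (-3)·-0.092) / (5) = 1.538
  x2 = (6 - (4)·1.538 - (-2)·-0.092) / (9) = -0.037
  x3 = (2 - (2)·1.538 - (4)·-0.037) / (10) = -0.093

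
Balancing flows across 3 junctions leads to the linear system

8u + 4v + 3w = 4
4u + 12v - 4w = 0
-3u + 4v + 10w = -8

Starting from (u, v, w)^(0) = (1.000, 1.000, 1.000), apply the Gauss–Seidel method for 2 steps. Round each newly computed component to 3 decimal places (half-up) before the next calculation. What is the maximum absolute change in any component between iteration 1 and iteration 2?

Iteration 1:
  u = (4 - (4)·1.000 - (3)·1.000) / (8) = -0.375
  v = (0 - (4)·-0.375 - (-4)·1.000) / (12) = 0.458
  w = (-8 - (-3)·-0.375 - (4)·0.458) / (10) = -1.096
Iteration 2:
  u = (4 - (4)·0.458 - (3)·-1.096) / (8) = 0.682
  v = (0 - (4)·0.682 - (-4)·-1.096) / (12) = -0.593
  w = (-8 - (-3)·0.682 - (4)·-0.593) / (10) = -0.358
Change: (1.057, -1.051, 0.738) → max |·| = 1.057

1.057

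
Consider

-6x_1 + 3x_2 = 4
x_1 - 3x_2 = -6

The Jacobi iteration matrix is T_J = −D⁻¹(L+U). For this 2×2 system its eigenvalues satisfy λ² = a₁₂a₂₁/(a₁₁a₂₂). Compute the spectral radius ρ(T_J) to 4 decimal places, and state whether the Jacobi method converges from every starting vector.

a₁₂a₂₁/(a₁₁a₂₂) = (3)·(1) / ((-6)·(-3)) = 0.166667
ρ = √|0.166667| = √0.166667 = 0.4082
ρ < 1, so Jacobi converges

0.4082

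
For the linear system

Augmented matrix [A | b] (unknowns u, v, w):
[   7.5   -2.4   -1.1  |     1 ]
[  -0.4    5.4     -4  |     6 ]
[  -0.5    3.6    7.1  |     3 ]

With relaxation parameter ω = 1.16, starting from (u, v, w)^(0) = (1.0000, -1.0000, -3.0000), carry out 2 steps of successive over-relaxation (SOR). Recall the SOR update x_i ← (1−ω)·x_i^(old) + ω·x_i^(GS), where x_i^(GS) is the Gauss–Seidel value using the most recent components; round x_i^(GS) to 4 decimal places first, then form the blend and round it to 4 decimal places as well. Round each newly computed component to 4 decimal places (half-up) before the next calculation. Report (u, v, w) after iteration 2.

(0.1225, 2.8726, -1.4465)

Iteration 1:
  u: GS value = (1 - (-2.4)·-1.0000 - (-1.1)·-3.0000) / (7.5) = -0.6267;  u ← (1−ω)·1.0000 + ω·-0.6267 = -0.8870
  v: GS value = (6 - (-0.4)·-0.8870 - (-4)·-3.0000) / (5.4) = -1.1768;  v ← (1−ω)·-1.0000 + ω·-1.1768 = -1.2051
  w: GS value = (3 - (-0.5)·-0.8870 - (3.6)·-1.2051) / (7.1) = 0.9711;  w ← (1−ω)·-3.0000 + ω·0.9711 = 1.6065
Iteration 2:
  u: GS value = (1 - (-2.4)·-1.2051 - (-1.1)·1.6065) / (7.5) = -0.0167;  u ← (1−ω)·-0.8870 + ω·-0.0167 = 0.1225
  v: GS value = (6 - (-0.4)·0.1225 - (-4)·1.6065) / (5.4) = 2.3102;  v ← (1−ω)·-1.2051 + ω·2.3102 = 2.8726
  w: GS value = (3 - (-0.5)·0.1225 - (3.6)·2.8726) / (7.1) = -1.0254;  w ← (1−ω)·1.6065 + ω·-1.0254 = -1.4465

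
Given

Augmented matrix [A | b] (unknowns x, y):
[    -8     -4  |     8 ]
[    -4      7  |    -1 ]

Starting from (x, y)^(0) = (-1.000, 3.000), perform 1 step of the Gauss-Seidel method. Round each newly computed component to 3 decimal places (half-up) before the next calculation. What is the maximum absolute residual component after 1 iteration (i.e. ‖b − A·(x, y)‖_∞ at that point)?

18.284

Iteration 1:
  x = (8 - (-4)·3.000) / (-8) = -2.500
  y = (-1 - (-4)·-2.500) / (7) = -1.571
Residual b − A·x = (-18.284, -0.003); ∞-norm = 18.284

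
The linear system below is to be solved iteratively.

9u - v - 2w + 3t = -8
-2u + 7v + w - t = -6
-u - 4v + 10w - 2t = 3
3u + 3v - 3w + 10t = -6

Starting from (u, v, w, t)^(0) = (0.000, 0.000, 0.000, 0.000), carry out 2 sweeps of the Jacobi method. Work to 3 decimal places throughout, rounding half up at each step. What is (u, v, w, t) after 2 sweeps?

Iteration 1:
  u = (-8 - (-1)·0.000 - (-2)·0.000 - (3)·0.000) / (9) = -0.889
  v = (-6 - (-2)·0.000 - (1)·0.000 - (-1)·0.000) / (7) = -0.857
  w = (3 - (-1)·0.000 - (-4)·0.000 - (-2)·0.000) / (10) = 0.300
  t = (-6 - (3)·0.000 - (3)·0.000 - (-3)·0.000) / (10) = -0.600
Iteration 2:
  u = (-8 - (-1)·-0.857 - (-2)·0.300 - (3)·-0.600) / (9) = -0.717
  v = (-6 - (-2)·-0.889 - (1)·0.300 - (-1)·-0.600) / (7) = -1.240
  w = (3 - (-1)·-0.889 - (-4)·-0.857 - (-2)·-0.600) / (10) = -0.252
  t = (-6 - (3)·-0.889 - (3)·-0.857 - (-3)·0.300) / (10) = 0.014

(-0.717, -1.240, -0.252, 0.014)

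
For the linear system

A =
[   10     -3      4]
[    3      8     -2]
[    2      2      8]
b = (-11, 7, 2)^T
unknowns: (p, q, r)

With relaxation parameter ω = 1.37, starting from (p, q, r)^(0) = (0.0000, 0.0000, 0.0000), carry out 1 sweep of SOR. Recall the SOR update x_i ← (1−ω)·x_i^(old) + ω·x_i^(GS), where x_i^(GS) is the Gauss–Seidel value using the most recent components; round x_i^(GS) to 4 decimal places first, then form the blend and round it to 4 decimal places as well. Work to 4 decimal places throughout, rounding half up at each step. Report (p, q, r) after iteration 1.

Iteration 1:
  p: GS value = (-11 - (-3)·0.0000 - (4)·0.0000) / (10) = -1.1000;  p ← (1−ω)·0.0000 + ω·-1.1000 = -1.5070
  q: GS value = (7 - (3)·-1.5070 - (-2)·0.0000) / (8) = 1.4401;  q ← (1−ω)·0.0000 + ω·1.4401 = 1.9729
  r: GS value = (2 - (2)·-1.5070 - (2)·1.9729) / (8) = 0.1335;  r ← (1−ω)·0.0000 + ω·0.1335 = 0.1829

(-1.5070, 1.9729, 0.1829)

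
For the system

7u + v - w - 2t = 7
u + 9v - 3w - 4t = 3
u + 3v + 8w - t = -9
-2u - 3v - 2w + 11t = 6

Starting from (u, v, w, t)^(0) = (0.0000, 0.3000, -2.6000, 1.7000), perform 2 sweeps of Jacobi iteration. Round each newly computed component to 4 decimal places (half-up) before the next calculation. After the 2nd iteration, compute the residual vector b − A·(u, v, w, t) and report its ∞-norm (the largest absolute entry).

1.8494

Iteration 1:
  u = (7 - (1)·0.3000 - (-1)·-2.6000 - (-2)·1.7000) / (7) = 1.0714
  v = (3 - (1)·0.0000 - (-3)·-2.6000 - (-4)·1.7000) / (9) = 0.2222
  w = (-9 - (1)·0.0000 - (3)·0.3000 - (-1)·1.7000) / (8) = -1.0250
  t = (6 - (-2)·0.0000 - (-3)·0.3000 - (-2)·-2.6000) / (11) = 0.1545
Iteration 2:
  u = (7 - (1)·0.2222 - (-1)·-1.0250 - (-2)·0.1545) / (7) = 0.8660
  v = (3 - (1)·1.0714 - (-3)·-1.0250 - (-4)·0.1545) / (9) = -0.0587
  w = (-9 - (1)·1.0714 - (3)·0.2222 - (-1)·0.1545) / (8) = -1.3229
  t = (6 - (-2)·1.0714 - (-3)·0.2222 - (-2)·-1.0250) / (11) = 0.6145
Residual b − A·x = (0.9028, 1.1516, 1.5078, -1.8494); ∞-norm = 1.8494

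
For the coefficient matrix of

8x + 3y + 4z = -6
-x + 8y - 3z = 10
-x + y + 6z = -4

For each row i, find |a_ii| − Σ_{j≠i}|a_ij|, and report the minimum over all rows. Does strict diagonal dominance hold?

row 1: |8| − (3+4) = 1
row 2: |8| − (1+3) = 4
row 3: |6| − (1+1) = 4
minimum over rows = 1 → strictly diagonally dominant (convergence guaranteed)

1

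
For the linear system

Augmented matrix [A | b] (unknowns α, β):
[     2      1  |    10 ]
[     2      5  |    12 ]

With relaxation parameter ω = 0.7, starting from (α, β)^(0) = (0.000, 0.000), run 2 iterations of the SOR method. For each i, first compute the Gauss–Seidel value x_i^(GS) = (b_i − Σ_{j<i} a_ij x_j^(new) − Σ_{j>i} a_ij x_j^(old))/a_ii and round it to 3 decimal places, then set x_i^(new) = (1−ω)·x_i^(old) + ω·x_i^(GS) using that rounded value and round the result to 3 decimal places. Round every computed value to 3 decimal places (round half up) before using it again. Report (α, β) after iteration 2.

Iteration 1:
  α: GS value = (10 - (1)·0.000) / (2) = 5.000;  α ← (1−ω)·0.000 + ω·5.000 = 3.500
  β: GS value = (12 - (2)·3.500) / (5) = 1.000;  β ← (1−ω)·0.000 + ω·1.000 = 0.700
Iteration 2:
  α: GS value = (10 - (1)·0.700) / (2) = 4.650;  α ← (1−ω)·3.500 + ω·4.650 = 4.305
  β: GS value = (12 - (2)·4.305) / (5) = 0.678;  β ← (1−ω)·0.700 + ω·0.678 = 0.685

(4.305, 0.685)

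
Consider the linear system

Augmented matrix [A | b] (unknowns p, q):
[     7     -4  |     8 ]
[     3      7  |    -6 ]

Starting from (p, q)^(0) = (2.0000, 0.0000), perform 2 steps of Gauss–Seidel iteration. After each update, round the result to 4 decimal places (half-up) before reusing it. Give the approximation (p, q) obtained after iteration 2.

Iteration 1:
  p = (8 - (-4)·0.0000) / (7) = 1.1429
  q = (-6 - (3)·1.1429) / (7) = -1.3470
Iteration 2:
  p = (8 - (-4)·-1.3470) / (7) = 0.3731
  q = (-6 - (3)·0.3731) / (7) = -1.0170

(0.3731, -1.0170)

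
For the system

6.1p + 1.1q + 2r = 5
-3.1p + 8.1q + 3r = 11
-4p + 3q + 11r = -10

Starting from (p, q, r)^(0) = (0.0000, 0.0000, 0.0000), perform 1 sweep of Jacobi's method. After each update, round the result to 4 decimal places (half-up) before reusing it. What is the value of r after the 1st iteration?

Iteration 1:
  p = (5 - (1.1)·0.0000 - (2)·0.0000) / (6.1) = 0.8197
  q = (11 - (-3.1)·0.0000 - (3)·0.0000) / (8.1) = 1.3580
  r = (-10 - (-4)·0.0000 - (3)·0.0000) / (11) = -0.9091

-0.9091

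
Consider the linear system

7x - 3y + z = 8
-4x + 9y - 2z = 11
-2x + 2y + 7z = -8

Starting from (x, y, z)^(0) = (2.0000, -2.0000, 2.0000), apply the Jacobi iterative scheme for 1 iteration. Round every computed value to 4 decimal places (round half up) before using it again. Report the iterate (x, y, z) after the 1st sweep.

(0.0000, 2.5556, 0.0000)

Iteration 1:
  x = (8 - (-3)·-2.0000 - (1)·2.0000) / (7) = 0.0000
  y = (11 - (-4)·2.0000 - (-2)·2.0000) / (9) = 2.5556
  z = (-8 - (-2)·2.0000 - (2)·-2.0000) / (7) = 0.0000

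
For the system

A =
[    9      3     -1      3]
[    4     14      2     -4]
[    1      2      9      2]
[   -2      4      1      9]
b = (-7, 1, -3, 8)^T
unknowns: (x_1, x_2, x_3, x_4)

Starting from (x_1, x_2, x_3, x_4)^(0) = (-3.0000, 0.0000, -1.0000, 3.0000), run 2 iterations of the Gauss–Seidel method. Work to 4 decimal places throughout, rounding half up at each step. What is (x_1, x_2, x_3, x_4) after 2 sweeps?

Iteration 1:
  x_1 = (-7 - (3)·0.0000 - (-1)·-1.0000 - (3)·3.0000) / (9) = -1.8889
  x_2 = (1 - (4)·-1.8889 - (2)·-1.0000 - (-4)·3.0000) / (14) = 1.6111
  x_3 = (-3 - (1)·-1.8889 - (2)·1.6111 - (2)·3.0000) / (9) = -1.1481
  x_4 = (8 - (-2)·-1.8889 - (4)·1.6111 - (1)·-1.1481) / (9) = -0.1193
Iteration 2:
  x_1 = (-7 - (3)·1.6111 - (-1)·-1.1481 - (3)·-0.1193) / (9) = -1.4026
  x_2 = (1 - (4)·-1.4026 - (2)·-1.1481 - (-4)·-0.1193) / (14) = 0.6021
  x_3 = (-3 - (1)·-1.4026 - (2)·0.6021 - (2)·-0.1193) / (9) = -0.2848
  x_4 = (8 - (-2)·-1.4026 - (4)·0.6021 - (1)·-0.2848) / (9) = 0.3412

(-1.4026, 0.6021, -0.2848, 0.3412)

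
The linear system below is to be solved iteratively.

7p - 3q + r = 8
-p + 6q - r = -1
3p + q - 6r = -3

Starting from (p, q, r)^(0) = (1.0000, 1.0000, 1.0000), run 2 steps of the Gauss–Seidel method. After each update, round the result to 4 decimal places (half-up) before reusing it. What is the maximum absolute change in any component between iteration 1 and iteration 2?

Iteration 1:
  p = (8 - (-3)·1.0000 - (1)·1.0000) / (7) = 1.4286
  q = (-1 - (-1)·1.4286 - (-1)·1.0000) / (6) = 0.2381
  r = (-3 - (3)·1.4286 - (1)·0.2381) / (-6) = 1.2540
Iteration 2:
  p = (8 - (-3)·0.2381 - (1)·1.2540) / (7) = 1.0658
  q = (-1 - (-1)·1.0658 - (-1)·1.2540) / (6) = 0.2200
  r = (-3 - (3)·1.0658 - (1)·0.2200) / (-6) = 1.0696
Change: (-0.3628, -0.0181, -0.1844) → max |·| = 0.3628

0.3628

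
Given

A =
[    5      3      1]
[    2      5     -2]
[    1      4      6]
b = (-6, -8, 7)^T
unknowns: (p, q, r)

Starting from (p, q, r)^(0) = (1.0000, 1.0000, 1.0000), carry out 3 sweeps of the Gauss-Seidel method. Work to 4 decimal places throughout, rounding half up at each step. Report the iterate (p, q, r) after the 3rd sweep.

Iteration 1:
  p = (-6 - (3)·1.0000 - (1)·1.0000) / (5) = -2.0000
  q = (-8 - (2)·-2.0000 - (-2)·1.0000) / (5) = -0.4000
  r = (7 - (1)·-2.0000 - (4)·-0.4000) / (6) = 1.7667
Iteration 2:
  p = (-6 - (3)·-0.4000 - (1)·1.7667) / (5) = -1.3133
  q = (-8 - (2)·-1.3133 - (-2)·1.7667) / (5) = -0.3680
  r = (7 - (1)·-1.3133 - (4)·-0.3680) / (6) = 1.6309
Iteration 3:
  p = (-6 - (3)·-0.3680 - (1)·1.6309) / (5) = -1.3054
  q = (-8 - (2)·-1.3054 - (-2)·1.6309) / (5) = -0.4255
  r = (7 - (1)·-1.3054 - (4)·-0.4255) / (6) = 1.6679

(-1.3054, -0.4255, 1.6679)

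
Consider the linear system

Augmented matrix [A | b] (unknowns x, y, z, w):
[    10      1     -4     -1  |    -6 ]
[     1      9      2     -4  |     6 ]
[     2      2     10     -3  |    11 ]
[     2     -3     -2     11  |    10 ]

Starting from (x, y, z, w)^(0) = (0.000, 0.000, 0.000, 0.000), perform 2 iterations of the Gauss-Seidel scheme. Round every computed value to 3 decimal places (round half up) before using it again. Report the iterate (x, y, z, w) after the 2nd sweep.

(-0.103, 1.068, 1.331, 1.461)

Iteration 1:
  x = (-6 - (1)·0.000 - (-4)·0.000 - (-1)·0.000) / (10) = -0.600
  y = (6 - (1)·-0.600 - (2)·0.000 - (-4)·0.000) / (9) = 0.733
  z = (11 - (2)·-0.600 - (2)·0.733 - (-3)·0.000) / (10) = 1.073
  w = (10 - (2)·-0.600 - (-3)·0.733 - (-2)·1.073) / (11) = 1.413
Iteration 2:
  x = (-6 - (1)·0.733 - (-4)·1.073 - (-1)·1.413) / (10) = -0.103
  y = (6 - (1)·-0.103 - (2)·1.073 - (-4)·1.413) / (9) = 1.068
  z = (11 - (2)·-0.103 - (2)·1.068 - (-3)·1.413) / (10) = 1.331
  w = (10 - (2)·-0.103 - (-3)·1.068 - (-2)·1.331) / (11) = 1.461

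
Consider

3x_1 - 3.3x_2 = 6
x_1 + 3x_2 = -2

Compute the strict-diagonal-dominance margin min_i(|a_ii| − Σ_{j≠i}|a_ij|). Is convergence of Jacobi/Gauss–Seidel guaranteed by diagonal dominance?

row 1: |3| − (3.3) = -0.3
row 2: |3| − (1) = 2
minimum over rows = -0.3 → not strictly diagonally dominant

-0.3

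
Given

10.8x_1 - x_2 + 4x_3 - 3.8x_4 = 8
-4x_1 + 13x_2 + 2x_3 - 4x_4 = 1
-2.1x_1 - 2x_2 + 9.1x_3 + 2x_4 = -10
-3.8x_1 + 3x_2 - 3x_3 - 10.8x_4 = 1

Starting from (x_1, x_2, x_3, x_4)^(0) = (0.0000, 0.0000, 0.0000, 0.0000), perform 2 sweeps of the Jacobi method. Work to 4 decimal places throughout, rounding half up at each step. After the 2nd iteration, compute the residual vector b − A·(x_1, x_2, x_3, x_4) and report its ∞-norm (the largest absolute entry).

1.4062

Iteration 1:
  x_1 = (8 - (-1)·0.0000 - (4)·0.0000 - (-3.8)·0.0000) / (10.8) = 0.7407
  x_2 = (1 - (-4)·0.0000 - (2)·0.0000 - (-4)·0.0000) / (13) = 0.0769
  x_3 = (-10 - (-2.1)·0.0000 - (-2)·0.0000 - (2)·0.0000) / (9.1) = -1.0989
  x_4 = (1 - (-3.8)·0.0000 - (3)·0.0000 - (-3)·0.0000) / (-10.8) = -0.0926
Iteration 2:
  x_1 = (8 - (-1)·0.0769 - (4)·-1.0989 - (-3.8)·-0.0926) / (10.8) = 1.1223
  x_2 = (1 - (-4)·0.7407 - (2)·-1.0989 - (-4)·-0.0926) / (13) = 0.4454
  x_3 = (-10 - (-2.1)·0.7407 - (-2)·0.0769 - (2)·-0.0926) / (9.1) = -0.8907
  x_4 = (1 - (-3.8)·0.7407 - (3)·0.0769 - (-3)·-1.0989) / (-10.8) = -0.0266
Residual b − A·x = (-0.2137, 1.3740, 1.4062, 0.9692); ∞-norm = 1.4062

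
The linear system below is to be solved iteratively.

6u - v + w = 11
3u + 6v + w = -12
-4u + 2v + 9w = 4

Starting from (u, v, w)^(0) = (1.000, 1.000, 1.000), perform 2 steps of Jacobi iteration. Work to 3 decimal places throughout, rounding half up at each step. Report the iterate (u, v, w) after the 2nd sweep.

Iteration 1:
  u = (11 - (-1)·1.000 - (1)·1.000) / (6) = 1.833
  v = (-12 - (3)·1.000 - (1)·1.000) / (6) = -2.667
  w = (4 - (-4)·1.000 - (2)·1.000) / (9) = 0.667
Iteration 2:
  u = (11 - (-1)·-2.667 - (1)·0.667) / (6) = 1.278
  v = (-12 - (3)·1.833 - (1)·0.667) / (6) = -3.028
  w = (4 - (-4)·1.833 - (2)·-2.667) / (9) = 1.852

(1.278, -3.028, 1.852)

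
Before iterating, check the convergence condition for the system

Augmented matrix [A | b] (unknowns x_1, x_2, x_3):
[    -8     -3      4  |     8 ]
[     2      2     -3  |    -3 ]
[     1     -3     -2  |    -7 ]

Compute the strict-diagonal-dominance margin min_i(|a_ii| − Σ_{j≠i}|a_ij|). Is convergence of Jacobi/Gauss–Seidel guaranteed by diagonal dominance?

-3

row 1: |-8| − (3+4) = 1
row 2: |2| − (2+3) = -3
row 3: |-2| − (1+3) = -2
minimum over rows = -3 → not strictly diagonally dominant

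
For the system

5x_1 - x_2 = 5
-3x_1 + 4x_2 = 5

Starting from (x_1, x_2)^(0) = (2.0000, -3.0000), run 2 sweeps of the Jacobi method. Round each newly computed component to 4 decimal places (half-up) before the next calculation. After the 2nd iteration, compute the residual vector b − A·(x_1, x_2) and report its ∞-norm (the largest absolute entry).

Iteration 1:
  x_1 = (5 - (-1)·-3.0000) / (5) = 0.4000
  x_2 = (5 - (-3)·2.0000) / (4) = 2.7500
Iteration 2:
  x_1 = (5 - (-1)·2.7500) / (5) = 1.5500
  x_2 = (5 - (-3)·0.4000) / (4) = 1.5500
Residual b − A·x = (-1.2000, 3.4500); ∞-norm = 3.4500

3.4500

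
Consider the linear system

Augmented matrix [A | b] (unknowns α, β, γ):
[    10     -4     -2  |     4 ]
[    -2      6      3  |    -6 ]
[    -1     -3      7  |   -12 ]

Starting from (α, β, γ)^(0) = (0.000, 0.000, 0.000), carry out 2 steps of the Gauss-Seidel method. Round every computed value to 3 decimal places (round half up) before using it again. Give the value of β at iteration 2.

Iteration 1:
  α = (4 - (-4)·0.000 - (-2)·0.000) / (10) = 0.400
  β = (-6 - (-2)·0.400 - (3)·0.000) / (6) = -0.867
  γ = (-12 - (-1)·0.400 - (-3)·-0.867) / (7) = -2.029
Iteration 2:
  α = (4 - (-4)·-0.867 - (-2)·-2.029) / (10) = -0.353
  β = (-6 - (-2)·-0.353 - (3)·-2.029) / (6) = -0.103
  γ = (-12 - (-1)·-0.353 - (-3)·-0.103) / (7) = -1.809

-0.103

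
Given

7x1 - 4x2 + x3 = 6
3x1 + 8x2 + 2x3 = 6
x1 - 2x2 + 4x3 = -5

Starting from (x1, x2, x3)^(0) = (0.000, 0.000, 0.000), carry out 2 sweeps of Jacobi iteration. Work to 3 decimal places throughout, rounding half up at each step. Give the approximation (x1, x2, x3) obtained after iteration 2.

Iteration 1:
  x1 = (6 - (-4)·0.000 - (1)·0.000) / (7) = 0.857
  x2 = (6 - (3)·0.000 - (2)·0.000) / (8) = 0.750
  x3 = (-5 - (1)·0.000 - (-2)·0.000) / (4) = -1.250
Iteration 2:
  x1 = (6 - (-4)·0.750 - (1)·-1.250) / (7) = 1.464
  x2 = (6 - (3)·0.857 - (2)·-1.250) / (8) = 0.741
  x3 = (-5 - (1)·0.857 - (-2)·0.750) / (4) = -1.089

(1.464, 0.741, -1.089)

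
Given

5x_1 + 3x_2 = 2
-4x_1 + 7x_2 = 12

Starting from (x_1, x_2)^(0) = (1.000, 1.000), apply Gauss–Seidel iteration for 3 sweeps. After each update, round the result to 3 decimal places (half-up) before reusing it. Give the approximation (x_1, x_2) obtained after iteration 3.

Iteration 1:
  x_1 = (2 - (3)·1.000) / (5) = -0.200
  x_2 = (12 - (-4)·-0.200) / (7) = 1.600
Iteration 2:
  x_1 = (2 - (3)·1.600) / (5) = -0.560
  x_2 = (12 - (-4)·-0.560) / (7) = 1.394
Iteration 3:
  x_1 = (2 - (3)·1.394) / (5) = -0.436
  x_2 = (12 - (-4)·-0.436) / (7) = 1.465

(-0.436, 1.465)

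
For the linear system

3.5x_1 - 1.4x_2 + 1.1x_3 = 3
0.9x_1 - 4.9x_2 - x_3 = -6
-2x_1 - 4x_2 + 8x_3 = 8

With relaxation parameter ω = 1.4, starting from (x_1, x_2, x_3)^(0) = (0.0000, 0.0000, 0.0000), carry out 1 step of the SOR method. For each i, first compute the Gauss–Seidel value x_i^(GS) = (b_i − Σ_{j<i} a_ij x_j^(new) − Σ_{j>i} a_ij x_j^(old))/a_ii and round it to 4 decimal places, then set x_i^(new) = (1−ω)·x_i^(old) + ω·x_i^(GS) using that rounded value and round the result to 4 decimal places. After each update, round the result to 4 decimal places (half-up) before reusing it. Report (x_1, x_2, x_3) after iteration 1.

(1.1999, 2.0229, 3.2360)

Iteration 1:
  x_1: GS value = (3 - (-1.4)·0.0000 - (1.1)·0.0000) / (3.5) = 0.8571;  x_1 ← (1−ω)·0.0000 + ω·0.8571 = 1.1999
  x_2: GS value = (-6 - (0.9)·1.1999 - (-1)·0.0000) / (-4.9) = 1.4449;  x_2 ← (1−ω)·0.0000 + ω·1.4449 = 2.0229
  x_3: GS value = (8 - (-2)·1.1999 - (-4)·2.0229) / (8) = 2.3114;  x_3 ← (1−ω)·0.0000 + ω·2.3114 = 3.2360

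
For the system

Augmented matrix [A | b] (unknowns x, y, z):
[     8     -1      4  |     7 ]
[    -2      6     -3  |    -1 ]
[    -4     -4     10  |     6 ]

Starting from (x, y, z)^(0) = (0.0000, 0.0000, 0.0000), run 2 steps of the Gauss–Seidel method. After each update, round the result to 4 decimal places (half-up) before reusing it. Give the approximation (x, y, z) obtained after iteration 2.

(0.3906, 0.4635, 0.9416)

Iteration 1:
  x = (7 - (-1)·0.0000 - (4)·0.0000) / (8) = 0.8750
  y = (-1 - (-2)·0.8750 - (-3)·0.0000) / (6) = 0.1250
  z = (6 - (-4)·0.8750 - (-4)·0.1250) / (10) = 1.0000
Iteration 2:
  x = (7 - (-1)·0.1250 - (4)·1.0000) / (8) = 0.3906
  y = (-1 - (-2)·0.3906 - (-3)·1.0000) / (6) = 0.4635
  z = (6 - (-4)·0.3906 - (-4)·0.4635) / (10) = 0.9416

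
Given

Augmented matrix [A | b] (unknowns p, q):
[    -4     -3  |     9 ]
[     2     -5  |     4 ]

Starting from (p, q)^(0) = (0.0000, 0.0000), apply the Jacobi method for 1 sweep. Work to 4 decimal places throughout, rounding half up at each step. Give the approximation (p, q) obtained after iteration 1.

Iteration 1:
  p = (9 - (-3)·0.0000) / (-4) = -2.2500
  q = (4 - (2)·0.0000) / (-5) = -0.8000

(-2.2500, -0.8000)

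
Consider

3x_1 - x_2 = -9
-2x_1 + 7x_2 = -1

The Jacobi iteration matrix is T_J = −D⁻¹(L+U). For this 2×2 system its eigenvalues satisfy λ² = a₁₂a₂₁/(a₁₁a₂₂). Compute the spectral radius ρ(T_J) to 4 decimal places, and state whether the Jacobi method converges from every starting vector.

a₁₂a₂₁/(a₁₁a₂₂) = (-1)·(-2) / ((3)·(7)) = 0.095238
ρ = √|0.095238| = √0.095238 = 0.3086
ρ < 1, so Jacobi converges

0.3086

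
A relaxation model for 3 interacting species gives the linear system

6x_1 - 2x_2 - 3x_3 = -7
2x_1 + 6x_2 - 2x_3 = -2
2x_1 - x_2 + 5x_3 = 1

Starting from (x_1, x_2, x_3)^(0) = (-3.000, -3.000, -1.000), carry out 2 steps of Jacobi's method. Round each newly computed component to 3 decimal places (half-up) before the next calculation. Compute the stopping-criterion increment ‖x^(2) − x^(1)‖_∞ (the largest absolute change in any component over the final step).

2.011

Iteration 1:
  x_1 = (-7 - (-2)·-3.000 - (-3)·-1.000) / (6) = -2.667
  x_2 = (-2 - (2)·-3.000 - (-2)·-1.000) / (6) = 0.333
  x_3 = (1 - (2)·-3.000 - (-1)·-3.000) / (5) = 0.800
Iteration 2:
  x_1 = (-7 - (-2)·0.333 - (-3)·0.800) / (6) = -0.656
  x_2 = (-2 - (2)·-2.667 - (-2)·0.800) / (6) = 0.822
  x_3 = (1 - (2)·-2.667 - (-1)·0.333) / (5) = 1.333
Change: (2.011, 0.489, 0.533) → max |·| = 2.011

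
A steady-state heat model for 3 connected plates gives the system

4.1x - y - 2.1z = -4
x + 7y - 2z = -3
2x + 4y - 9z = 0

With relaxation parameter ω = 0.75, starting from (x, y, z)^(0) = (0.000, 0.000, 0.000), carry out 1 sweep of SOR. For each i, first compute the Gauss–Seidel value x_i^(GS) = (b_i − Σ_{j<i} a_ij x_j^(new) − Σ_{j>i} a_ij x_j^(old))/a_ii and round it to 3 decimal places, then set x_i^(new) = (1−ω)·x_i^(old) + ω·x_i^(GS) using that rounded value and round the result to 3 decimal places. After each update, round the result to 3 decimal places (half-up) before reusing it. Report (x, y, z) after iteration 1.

(-0.732, -0.243, -0.203)

Iteration 1:
  x: GS value = (-4 - (-1)·0.000 - (-2.1)·0.000) / (4.1) = -0.976;  x ← (1−ω)·0.000 + ω·-0.976 = -0.732
  y: GS value = (-3 - (1)·-0.732 - (-2)·0.000) / (7) = -0.324;  y ← (1−ω)·0.000 + ω·-0.324 = -0.243
  z: GS value = (0 - (2)·-0.732 - (4)·-0.243) / (-9) = -0.271;  z ← (1−ω)·0.000 + ω·-0.271 = -0.203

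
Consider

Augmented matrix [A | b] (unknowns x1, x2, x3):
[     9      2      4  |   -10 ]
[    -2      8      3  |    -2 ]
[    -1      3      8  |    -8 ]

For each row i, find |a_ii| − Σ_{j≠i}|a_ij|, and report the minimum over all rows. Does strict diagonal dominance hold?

3

row 1: |9| − (2+4) = 3
row 2: |8| − (2+3) = 3
row 3: |8| − (1+3) = 4
minimum over rows = 3 → strictly diagonally dominant (convergence guaranteed)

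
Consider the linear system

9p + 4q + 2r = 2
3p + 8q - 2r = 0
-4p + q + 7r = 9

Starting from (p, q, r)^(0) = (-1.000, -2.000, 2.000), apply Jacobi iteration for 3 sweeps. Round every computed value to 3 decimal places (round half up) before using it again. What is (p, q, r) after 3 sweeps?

(-0.120, 0.531, 1.063)

Iteration 1:
  p = (2 - (4)·-2.000 - (2)·2.000) / (9) = 0.667
  q = (0 - (3)·-1.000 - (-2)·2.000) / (8) = 0.875
  r = (9 - (-4)·-1.000 - (1)·-2.000) / (7) = 1.000
Iteration 2:
  p = (2 - (4)·0.875 - (2)·1.000) / (9) = -0.389
  q = (0 - (3)·0.667 - (-2)·1.000) / (8) = 0.000
  r = (9 - (-4)·0.667 - (1)·0.875) / (7) = 1.542
Iteration 3:
  p = (2 - (4)·0.000 - (2)·1.542) / (9) = -0.120
  q = (0 - (3)·-0.389 - (-2)·1.542) / (8) = 0.531
  r = (9 - (-4)·-0.389 - (1)·0.000) / (7) = 1.063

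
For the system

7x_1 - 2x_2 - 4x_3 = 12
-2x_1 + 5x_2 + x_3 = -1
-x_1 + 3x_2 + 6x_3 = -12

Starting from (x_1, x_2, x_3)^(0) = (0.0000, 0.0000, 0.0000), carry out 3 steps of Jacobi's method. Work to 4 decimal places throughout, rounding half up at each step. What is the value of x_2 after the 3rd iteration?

0.3286

Iteration 1:
  x_1 = (12 - (-2)·0.0000 - (-4)·0.0000) / (7) = 1.7143
  x_2 = (-1 - (-2)·0.0000 - (1)·0.0000) / (5) = -0.2000
  x_3 = (-12 - (-1)·0.0000 - (3)·0.0000) / (6) = -2.0000
Iteration 2:
  x_1 = (12 - (-2)·-0.2000 - (-4)·-2.0000) / (7) = 0.5143
  x_2 = (-1 - (-2)·1.7143 - (1)·-2.0000) / (5) = 0.8857
  x_3 = (-12 - (-1)·1.7143 - (3)·-0.2000) / (6) = -1.6143
Iteration 3:
  x_1 = (12 - (-2)·0.8857 - (-4)·-1.6143) / (7) = 1.0449
  x_2 = (-1 - (-2)·0.5143 - (1)·-1.6143) / (5) = 0.3286
  x_3 = (-12 - (-1)·0.5143 - (3)·0.8857) / (6) = -2.3571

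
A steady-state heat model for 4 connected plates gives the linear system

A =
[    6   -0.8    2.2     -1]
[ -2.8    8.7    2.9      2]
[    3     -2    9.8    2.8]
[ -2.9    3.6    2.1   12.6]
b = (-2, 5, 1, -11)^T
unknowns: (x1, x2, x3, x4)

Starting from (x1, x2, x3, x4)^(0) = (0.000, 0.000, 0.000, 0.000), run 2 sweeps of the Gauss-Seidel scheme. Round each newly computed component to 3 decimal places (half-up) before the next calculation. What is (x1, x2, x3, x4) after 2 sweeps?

Iteration 1:
  x1 = (-2 - (-0.8)·0.000 - (2.2)·0.000 - (-1)·0.000) / (6) = -0.333
  x2 = (5 - (-2.8)·-0.333 - (2.9)·0.000 - (2)·0.000) / (8.7) = 0.468
  x3 = (1 - (3)·-0.333 - (-2)·0.468 - (2.8)·0.000) / (9.8) = 0.299
  x4 = (-11 - (-2.9)·-0.333 - (3.6)·0.468 - (2.1)·0.299) / (12.6) = -1.133
Iteration 2:
  x1 = (-2 - (-0.8)·0.468 - (2.2)·0.299 - (-1)·-1.133) / (6) = -0.569
  x2 = (5 - (-2.8)·-0.569 - (2.9)·0.299 - (2)·-1.133) / (8.7) = 0.552
  x3 = (1 - (3)·-0.569 - (-2)·0.552 - (2.8)·-1.133) / (9.8) = 0.713
  x4 = (-11 - (-2.9)·-0.569 - (3.6)·0.552 - (2.1)·0.713) / (12.6) = -1.281

(-0.569, 0.552, 0.713, -1.281)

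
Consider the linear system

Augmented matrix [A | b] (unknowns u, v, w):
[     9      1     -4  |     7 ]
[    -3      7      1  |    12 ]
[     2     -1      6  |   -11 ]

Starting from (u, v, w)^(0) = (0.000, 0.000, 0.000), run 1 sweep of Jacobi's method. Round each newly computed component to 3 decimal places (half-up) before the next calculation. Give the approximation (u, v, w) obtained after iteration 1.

(0.778, 1.714, -1.833)

Iteration 1:
  u = (7 - (1)·0.000 - (-4)·0.000) / (9) = 0.778
  v = (12 - (-3)·0.000 - (1)·0.000) / (7) = 1.714
  w = (-11 - (2)·0.000 - (-1)·0.000) / (6) = -1.833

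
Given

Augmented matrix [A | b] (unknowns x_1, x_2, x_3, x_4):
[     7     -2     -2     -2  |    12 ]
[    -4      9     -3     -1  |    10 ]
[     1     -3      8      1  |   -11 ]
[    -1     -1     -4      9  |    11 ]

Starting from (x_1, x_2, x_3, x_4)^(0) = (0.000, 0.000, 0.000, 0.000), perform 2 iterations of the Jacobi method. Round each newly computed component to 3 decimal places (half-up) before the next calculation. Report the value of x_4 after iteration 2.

0.925

Iteration 1:
  x_1 = (12 - (-2)·0.000 - (-2)·0.000 - (-2)·0.000) / (7) = 1.714
  x_2 = (10 - (-4)·0.000 - (-3)·0.000 - (-1)·0.000) / (9) = 1.111
  x_3 = (-11 - (1)·0.000 - (-3)·0.000 - (1)·0.000) / (8) = -1.375
  x_4 = (11 - (-1)·0.000 - (-1)·0.000 - (-4)·0.000) / (9) = 1.222
Iteration 2:
  x_1 = (12 - (-2)·1.111 - (-2)·-1.375 - (-2)·1.222) / (7) = 1.988
  x_2 = (10 - (-4)·1.714 - (-3)·-1.375 - (-1)·1.222) / (9) = 1.550
  x_3 = (-11 - (1)·1.714 - (-3)·1.111 - (1)·1.222) / (8) = -1.325
  x_4 = (11 - (-1)·1.714 - (-1)·1.111 - (-4)·-1.375) / (9) = 0.925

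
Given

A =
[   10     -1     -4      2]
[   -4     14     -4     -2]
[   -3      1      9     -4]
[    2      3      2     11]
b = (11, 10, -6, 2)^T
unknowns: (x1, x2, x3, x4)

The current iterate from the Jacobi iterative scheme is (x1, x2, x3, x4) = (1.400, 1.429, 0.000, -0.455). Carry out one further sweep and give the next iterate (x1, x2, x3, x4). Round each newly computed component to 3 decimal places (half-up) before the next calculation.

(1.334, 1.049, -0.561, -0.462)

One sweep:
  x1 = (11 - (-1)·1.429 - (-4)·0.000 - (2)·-0.455) / (10) = 1.334
  x2 = (10 - (-4)·1.400 - (-4)·0.000 - (-2)·-0.455) / (14) = 1.049
  x3 = (-6 - (-3)·1.400 - (1)·1.429 - (-4)·-0.455) / (9) = -0.561
  x4 = (2 - (2)·1.400 - (3)·1.429 - (2)·0.000) / (11) = -0.462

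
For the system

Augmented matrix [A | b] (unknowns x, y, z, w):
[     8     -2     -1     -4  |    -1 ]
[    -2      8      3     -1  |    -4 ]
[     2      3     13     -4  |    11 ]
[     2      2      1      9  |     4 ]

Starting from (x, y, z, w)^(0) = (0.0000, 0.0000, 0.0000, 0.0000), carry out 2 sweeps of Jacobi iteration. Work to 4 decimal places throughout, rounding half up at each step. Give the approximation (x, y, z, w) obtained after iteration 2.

(0.0780, -0.7930, 1.1175, 0.4893)

Iteration 1:
  x = (-1 - (-2)·0.0000 - (-1)·0.0000 - (-4)·0.0000) / (8) = -0.1250
  y = (-4 - (-2)·0.0000 - (3)·0.0000 - (-1)·0.0000) / (8) = -0.5000
  z = (11 - (2)·0.0000 - (3)·0.0000 - (-4)·0.0000) / (13) = 0.8462
  w = (4 - (2)·0.0000 - (2)·0.0000 - (1)·0.0000) / (9) = 0.4444
Iteration 2:
  x = (-1 - (-2)·-0.5000 - (-1)·0.8462 - (-4)·0.4444) / (8) = 0.0780
  y = (-4 - (-2)·-0.1250 - (3)·0.8462 - (-1)·0.4444) / (8) = -0.7930
  z = (11 - (2)·-0.1250 - (3)·-0.5000 - (-4)·0.4444) / (13) = 1.1175
  w = (4 - (2)·-0.1250 - (2)·-0.5000 - (1)·0.8462) / (9) = 0.4893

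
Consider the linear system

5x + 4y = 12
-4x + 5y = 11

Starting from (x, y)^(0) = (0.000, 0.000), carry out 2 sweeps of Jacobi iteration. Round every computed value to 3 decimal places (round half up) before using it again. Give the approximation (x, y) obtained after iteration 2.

Iteration 1:
  x = (12 - (4)·0.000) / (5) = 2.400
  y = (11 - (-4)·0.000) / (5) = 2.200
Iteration 2:
  x = (12 - (4)·2.200) / (5) = 0.640
  y = (11 - (-4)·2.400) / (5) = 4.120

(0.640, 4.120)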